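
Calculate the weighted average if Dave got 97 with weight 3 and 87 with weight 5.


Weighted sum:
3 x 97 + 5 x 87 = 726
Total weight:
3 + 5 = 8
Weighted average:
726 / 8 = 90.75

90.75


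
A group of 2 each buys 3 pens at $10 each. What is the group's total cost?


Cost per person:
3 x $10 = $30
Group total:
2 x $30 = $60

$60


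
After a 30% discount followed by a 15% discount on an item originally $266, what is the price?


First discount:
30% of $266 = $79.80
Price after first discount:
$266 - $79.80 = $186.20
Second discount:
15% of $186.20 = $27.93
Final price:
$186.20 - $27.93 = $158.27

$158.27


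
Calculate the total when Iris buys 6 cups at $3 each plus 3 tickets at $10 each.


Cost of cups:
6 x $3 = $18
Cost of tickets:
3 x $10 = $30
Add both:
$18 + $30 = $48

$48


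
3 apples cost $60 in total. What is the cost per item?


Total cost: $60
Number of items: 3
Unit price: $60 / 3 = $20

$20


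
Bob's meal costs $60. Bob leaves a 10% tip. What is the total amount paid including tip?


Calculate the tip:
10% of $60 = $6
Add tip to meal cost:
$60 + $6 = $66

$66


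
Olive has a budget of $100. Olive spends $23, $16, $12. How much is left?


Add up expenses:
$23 + $16 + $12 = $51
Subtract from budget:
$100 - $51 = $49

$49


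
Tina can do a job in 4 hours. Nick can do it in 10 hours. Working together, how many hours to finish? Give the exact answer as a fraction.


Tina's rate: 1/4 of the job per hour
Nick's rate: 1/10 of the job per hour
Combined rate: 1/4 + 1/10 = 7/20 per hour
Time = 1 / (7/20) = 20/7 hours (≈ 2.86 hours)

20/7 hours


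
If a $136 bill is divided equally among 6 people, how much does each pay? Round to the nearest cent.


Total bill: $136
Number of people: 6
Each pays: $136 / 6 = $22.6666... ≈ $22.67

$22.67


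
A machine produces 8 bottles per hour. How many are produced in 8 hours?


Production rate: 8 bottles per hour
Time: 8 hours
Total: 8 x 8 = 64 bottles

64 bottles


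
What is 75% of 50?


Convert percentage to decimal:
75% = 0.75
Multiply:
50 x 0.75 = 37.5

37.5


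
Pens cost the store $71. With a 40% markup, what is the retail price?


Calculate the markup amount:
40% of $71 = $28.40
Add to cost:
$71 + $28.40 = $99.40

$99.40


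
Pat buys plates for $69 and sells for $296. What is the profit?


Selling price = $296
Cost price = $69
Profit = selling price - cost price:
Profit = $296 - $69 = $227

$227


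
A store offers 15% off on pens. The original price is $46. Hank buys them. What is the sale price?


Calculate the discount amount:
15% of $46 = $6.90
Subtract from original:
$46 - $6.90 = $39.10

$39.10


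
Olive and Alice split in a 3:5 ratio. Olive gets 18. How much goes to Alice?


Find the multiplier:
18 / 3 = 6
Apply to Alice's share:
5 x 6 = 30

30


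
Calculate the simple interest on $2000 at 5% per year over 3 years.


Use the formula I = P x R x T / 100
P x R x T = 2000 x 5 x 3 = 30000
I = 30000 / 100 = $300

$300


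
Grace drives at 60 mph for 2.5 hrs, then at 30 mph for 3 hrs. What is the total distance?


Leg 1 distance:
60 x 2.5 = 150 miles
Leg 2 distance:
30 x 3 = 90 miles
Total distance:
150 + 90 = 240 miles

240 miles


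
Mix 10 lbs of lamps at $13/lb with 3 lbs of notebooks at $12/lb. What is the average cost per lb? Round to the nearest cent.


Cost of lamps:
10 x $13 = $130
Cost of notebooks:
3 x $12 = $36
Total cost: $130 + $36 = $166
Total weight: 13 lbs
Average: $166 / 13 = $12.7692... ≈ $12.77/lb

$12.77/lb


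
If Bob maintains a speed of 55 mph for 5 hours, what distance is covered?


Use the formula: distance = speed x time
Speed = 55 mph, Time = 5 hours
55 x 5 = 275 miles

275 miles


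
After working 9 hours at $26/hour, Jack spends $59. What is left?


Calculate earnings:
9 x $26 = $234
Subtract spending:
$234 - $59 = $175

$175


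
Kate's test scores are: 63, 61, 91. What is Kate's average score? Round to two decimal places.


Add the scores:
63 + 61 + 91 = 215
Divide by the number of tests:
215 / 3 = 71.6666... ≈ 71.67

71.67


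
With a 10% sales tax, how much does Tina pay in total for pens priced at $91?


Calculate the tax:
10% of $91 = $9.10
Add tax to price:
$91 + $9.10 = $100.10

$100.10


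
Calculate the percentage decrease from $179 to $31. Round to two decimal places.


Find the absolute change:
|31 - 179| = 148
Divide by original and multiply by 100:
148 / 179 x 100 = 82.6815...% ≈ 82.68%

82.68%


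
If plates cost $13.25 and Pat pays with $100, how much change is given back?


Start with the amount paid:
$100
Subtract the price:
$100 - $13.25 = $86.75

$86.75


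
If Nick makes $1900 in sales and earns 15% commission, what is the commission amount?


Convert rate to decimal:
15% = 0.15
Multiply by sales:
$1900 x 0.15 = $285

$285


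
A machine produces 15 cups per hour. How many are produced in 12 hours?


Production rate: 15 cups per hour
Time: 12 hours
Total: 15 x 12 = 180 cups

180 cups


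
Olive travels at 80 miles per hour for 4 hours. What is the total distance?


Use the formula: distance = speed x time
Speed = 80 mph, Time = 4 hours
80 x 4 = 320 miles

320 miles


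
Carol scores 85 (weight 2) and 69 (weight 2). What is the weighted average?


Weighted sum:
2 x 85 + 2 x 69 = 308
Total weight:
2 + 2 = 4
Weighted average:
308 / 4 = 77

77


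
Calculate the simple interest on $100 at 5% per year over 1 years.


Use the formula I = P x R x T / 100
P x R x T = 100 x 5 x 1 = 500
I = 500 / 100 = $5

$5


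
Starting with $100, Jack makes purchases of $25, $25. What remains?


Add up expenses:
$25 + $25 = $50
Subtract from budget:
$100 - $50 = $50

$50


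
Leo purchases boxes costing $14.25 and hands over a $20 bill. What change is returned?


Start with the amount paid:
$20
Subtract the price:
$20 - $14.25 = $5.75

$5.75


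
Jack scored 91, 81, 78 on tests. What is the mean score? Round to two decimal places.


Add the scores:
91 + 81 + 78 = 250
Divide by the number of tests:
250 / 3 = 83.3333... ≈ 83.33

83.33


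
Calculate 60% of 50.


Convert percentage to decimal:
60% = 0.6
Multiply:
50 x 0.6 = 30

30


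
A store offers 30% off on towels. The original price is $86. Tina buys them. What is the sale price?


Calculate the discount amount:
30% of $86 = $25.80
Subtract from original:
$86 - $25.80 = $60.20

$60.20


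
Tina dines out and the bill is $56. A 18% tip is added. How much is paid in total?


Calculate the tip:
18% of $56 = $10.08
Add tip to meal cost:
$56 + $10.08 = $66.08

$66.08


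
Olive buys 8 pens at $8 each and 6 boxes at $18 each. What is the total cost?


Cost of pens:
8 x $8 = $64
Cost of boxes:
6 x $18 = $108
Add both:
$64 + $108 = $172

$172


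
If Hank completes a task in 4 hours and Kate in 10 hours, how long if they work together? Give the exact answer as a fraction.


Hank's rate: 1/4 of the job per hour
Kate's rate: 1/10 of the job per hour
Combined rate: 1/4 + 1/10 = 7/20 per hour
Time = 1 / (7/20) = 20/7 hours (≈ 2.86 hours)

20/7 hours


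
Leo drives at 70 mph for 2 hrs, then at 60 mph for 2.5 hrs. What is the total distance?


Leg 1 distance:
70 x 2 = 140 miles
Leg 2 distance:
60 x 2.5 = 150 miles
Total distance:
140 + 150 = 290 miles

290 miles


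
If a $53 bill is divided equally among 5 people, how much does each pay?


Total bill: $53
Number of people: 5
Each pays: $53 / 5 = $10.60

$10.60


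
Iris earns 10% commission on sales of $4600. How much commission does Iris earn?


Convert rate to decimal:
10% = 0.1
Multiply by sales:
$4600 x 0.1 = $460

$460


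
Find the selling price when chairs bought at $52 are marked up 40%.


Calculate the markup amount:
40% of $52 = $20.80
Add to cost:
$52 + $20.80 = $72.80

$72.80


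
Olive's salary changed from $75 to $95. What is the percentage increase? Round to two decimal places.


Find the absolute change:
|95 - 75| = 20
Divide by original and multiply by 100:
20 / 75 x 100 = 26.6666...% ≈ 26.67%

26.67%


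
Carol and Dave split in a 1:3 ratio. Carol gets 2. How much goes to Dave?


Find the multiplier:
2 / 1 = 2
Apply to Dave's share:
3 x 2 = 6

6


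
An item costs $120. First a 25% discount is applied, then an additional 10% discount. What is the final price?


First discount:
25% of $120 = $30
Price after first discount:
$120 - $30 = $90
Second discount:
10% of $90 = $9
Final price:
$90 - $9 = $81

$81


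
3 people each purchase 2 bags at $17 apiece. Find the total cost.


Cost per person:
2 x $17 = $34
Group total:
3 x $34 = $102

$102


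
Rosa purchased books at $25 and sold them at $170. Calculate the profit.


Selling price = $170
Cost price = $25
Profit = selling price - cost price:
Profit = $170 - $25 = $145

$145


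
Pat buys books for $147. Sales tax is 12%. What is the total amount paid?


Calculate the tax:
12% of $147 = $17.64
Add tax to price:
$147 + $17.64 = $164.64

$164.64


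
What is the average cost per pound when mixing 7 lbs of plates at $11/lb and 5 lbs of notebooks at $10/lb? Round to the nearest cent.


Cost of plates:
7 x $11 = $77
Cost of notebooks:
5 x $10 = $50
Total cost: $77 + $50 = $127
Total weight: 12 lbs
Average: $127 / 12 = $10.5833... ≈ $10.58/lb

$10.58/lb


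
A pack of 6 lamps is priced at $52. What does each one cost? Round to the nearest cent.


Total cost: $52
Number of items: 6
Unit price: $52 / 6 = $8.6666... ≈ $8.67

$8.67


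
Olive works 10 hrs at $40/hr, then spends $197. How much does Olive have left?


Calculate earnings:
10 x $40 = $400
Subtract spending:
$400 - $197 = $203

$203


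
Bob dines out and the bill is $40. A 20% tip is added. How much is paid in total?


Calculate the tip:
20% of $40 = $8
Add tip to meal cost:
$40 + $8 = $48

$48


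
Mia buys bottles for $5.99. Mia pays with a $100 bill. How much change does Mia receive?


Start with the amount paid:
$100
Subtract the price:
$100 - $5.99 = $94.01

$94.01


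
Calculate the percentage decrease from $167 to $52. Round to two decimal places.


Find the absolute change:
|52 - 167| = 115
Divide by original and multiply by 100:
115 / 167 x 100 = 68.8622...% ≈ 68.86%

68.86%


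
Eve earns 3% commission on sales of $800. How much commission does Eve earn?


Convert rate to decimal:
3% = 0.03
Multiply by sales:
$800 x 0.03 = $24

$24


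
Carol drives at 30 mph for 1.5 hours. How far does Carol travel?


Use the formula: distance = speed x time
Speed = 30 mph, Time = 1.5 hours
30 x 1.5 = 45 miles

45 miles


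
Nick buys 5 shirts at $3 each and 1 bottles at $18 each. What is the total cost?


Cost of shirts:
5 x $3 = $15
Cost of bottles:
1 x $18 = $18
Add both:
$15 + $18 = $33

$33


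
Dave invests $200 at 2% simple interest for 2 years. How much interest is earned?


Use the formula I = P x R x T / 100
P x R x T = 200 x 2 x 2 = 800
I = 800 / 100 = $8

$8


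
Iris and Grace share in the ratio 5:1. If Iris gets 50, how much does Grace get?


Find the multiplier:
50 / 5 = 10
Apply to Grace's share:
1 x 10 = 10

10


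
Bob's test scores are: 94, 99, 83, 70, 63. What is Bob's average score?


Add the scores:
94 + 99 + 83 + 70 + 63 = 409
Divide by the number of tests:
409 / 5 = 81.8

81.8


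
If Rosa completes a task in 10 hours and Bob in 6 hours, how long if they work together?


Rosa's rate: 1/10 of the job per hour
Bob's rate: 1/6 of the job per hour
Combined rate: 1/10 + 1/6 = 4/15 per hour
Time = 1 / (4/15) = 15/4 = 3.75 hours

3.75 hours


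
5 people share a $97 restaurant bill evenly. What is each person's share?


Total bill: $97
Number of people: 5
Each pays: $97 / 5 = $19.40

$19.40


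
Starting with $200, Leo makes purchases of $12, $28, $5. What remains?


Add up expenses:
$12 + $28 + $5 = $45
Subtract from budget:
$200 - $45 = $155

$155


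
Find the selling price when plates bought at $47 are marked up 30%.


Calculate the markup amount:
30% of $47 = $14.10
Add to cost:
$47 + $14.10 = $61.10

$61.10


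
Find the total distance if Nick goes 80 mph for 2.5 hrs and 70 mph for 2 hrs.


Leg 1 distance:
80 x 2.5 = 200 miles
Leg 2 distance:
70 x 2 = 140 miles
Total distance:
200 + 140 = 340 miles

340 miles


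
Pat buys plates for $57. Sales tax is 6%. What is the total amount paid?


Calculate the tax:
6% of $57 = $3.42
Add tax to price:
$57 + $3.42 = $60.42

$60.42


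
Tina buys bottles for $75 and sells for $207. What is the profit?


Selling price = $207
Cost price = $75
Profit = selling price - cost price:
Profit = $207 - $75 = $132

$132


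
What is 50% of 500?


Convert percentage to decimal:
50% = 0.5
Multiply:
500 x 0.5 = 250

250


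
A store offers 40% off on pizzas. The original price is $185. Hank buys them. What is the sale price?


Calculate the discount amount:
40% of $185 = $74
Subtract from original:
$185 - $74 = $111

$111


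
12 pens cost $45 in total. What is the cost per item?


Total cost: $45
Number of items: 12
Unit price: $45 / 12 = $3.75

$3.75


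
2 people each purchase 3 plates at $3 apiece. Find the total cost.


Cost per person:
3 x $3 = $9
Group total:
2 x $9 = $18

$18


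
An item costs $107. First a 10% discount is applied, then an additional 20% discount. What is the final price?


First discount:
10% of $107 = $10.70
Price after first discount:
$107 - $10.70 = $96.30
Second discount:
20% of $96.30 = $19.26
Final price:
$96.30 - $19.26 = $77.04

$77.04


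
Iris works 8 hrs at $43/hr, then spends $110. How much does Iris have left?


Calculate earnings:
8 x $43 = $344
Subtract spending:
$344 - $110 = $234

$234


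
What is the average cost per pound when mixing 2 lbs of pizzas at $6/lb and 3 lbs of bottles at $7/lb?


Cost of pizzas:
2 x $6 = $12
Cost of bottles:
3 x $7 = $21
Total cost: $12 + $21 = $33
Total weight: 5 lbs
Average: $33 / 5 = $6.60/lb

$6.60/lb


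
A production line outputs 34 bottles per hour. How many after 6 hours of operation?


Production rate: 34 bottles per hour
Time: 6 hours
Total: 34 x 6 = 204 bottles

204 bottles


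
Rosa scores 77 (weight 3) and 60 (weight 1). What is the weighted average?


Weighted sum:
3 x 77 + 1 x 60 = 291
Total weight:
3 + 1 = 4
Weighted average:
291 / 4 = 72.75

72.75


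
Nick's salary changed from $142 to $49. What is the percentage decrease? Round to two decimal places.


Find the absolute change:
|49 - 142| = 93
Divide by original and multiply by 100:
93 / 142 x 100 = 65.4929...% ≈ 65.49%

65.49%


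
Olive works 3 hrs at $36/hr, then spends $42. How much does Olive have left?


Calculate earnings:
3 x $36 = $108
Subtract spending:
$108 - $42 = $66

$66


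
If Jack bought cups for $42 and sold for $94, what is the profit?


Selling price = $94
Cost price = $42
Profit = selling price - cost price:
Profit = $94 - $42 = $52

$52


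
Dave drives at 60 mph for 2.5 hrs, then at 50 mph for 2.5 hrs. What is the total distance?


Leg 1 distance:
60 x 2.5 = 150 miles
Leg 2 distance:
50 x 2.5 = 125 miles
Total distance:
150 + 125 = 275 miles

275 miles


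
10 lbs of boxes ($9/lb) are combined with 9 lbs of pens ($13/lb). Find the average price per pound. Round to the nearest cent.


Cost of boxes:
10 x $9 = $90
Cost of pens:
9 x $13 = $117
Total cost: $90 + $117 = $207
Total weight: 19 lbs
Average: $207 / 19 = $10.8947... ≈ $10.89/lb

$10.89/lb


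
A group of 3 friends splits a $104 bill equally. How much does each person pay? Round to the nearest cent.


Total bill: $104
Number of people: 3
Each pays: $104 / 3 = $34.6666... ≈ $34.67

$34.67


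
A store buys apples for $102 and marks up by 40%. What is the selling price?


Calculate the markup amount:
40% of $102 = $40.80
Add to cost:
$102 + $40.80 = $142.80

$142.80


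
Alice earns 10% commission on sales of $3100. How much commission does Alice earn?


Convert rate to decimal:
10% = 0.1
Multiply by sales:
$3100 x 0.1 = $310

$310


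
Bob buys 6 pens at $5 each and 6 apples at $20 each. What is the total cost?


Cost of pens:
6 x $5 = $30
Cost of apples:
6 x $20 = $120
Add both:
$30 + $120 = $150

$150


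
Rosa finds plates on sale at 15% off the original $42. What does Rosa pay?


Calculate the discount amount:
15% of $42 = $6.30
Subtract from original:
$42 - $6.30 = $35.70

$35.70


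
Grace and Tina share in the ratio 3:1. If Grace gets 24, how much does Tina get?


Find the multiplier:
24 / 3 = 8
Apply to Tina's share:
1 x 8 = 8

8


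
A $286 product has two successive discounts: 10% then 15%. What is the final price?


First discount:
10% of $286 = $28.60
Price after first discount:
$286 - $28.60 = $257.40
Second discount:
15% of $257.40 = $38.61
Final price:
$257.40 - $38.61 = $218.79

$218.79


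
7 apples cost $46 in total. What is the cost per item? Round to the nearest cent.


Total cost: $46
Number of items: 7
Unit price: $46 / 7 = $6.5714... ≈ $6.57

$6.57


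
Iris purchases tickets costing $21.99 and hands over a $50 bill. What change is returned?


Start with the amount paid:
$50
Subtract the price:
$50 - $21.99 = $28.01

$28.01


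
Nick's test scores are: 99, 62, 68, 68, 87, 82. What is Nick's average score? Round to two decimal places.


Add the scores:
99 + 62 + 68 + 68 + 87 + 82 = 466
Divide by the number of tests:
466 / 6 = 77.6666... ≈ 77.67

77.67


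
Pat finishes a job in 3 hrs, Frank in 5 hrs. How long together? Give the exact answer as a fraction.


Pat's rate: 1/3 of the job per hour
Frank's rate: 1/5 of the job per hour
Combined rate: 1/3 + 1/5 = 8/15 per hour
Time = 1 / (8/15) = 15/8 hours (≈ 1.88 hours)

15/8 hours


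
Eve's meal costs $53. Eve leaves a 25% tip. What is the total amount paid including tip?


Calculate the tip:
25% of $53 = $13.25
Add tip to meal cost:
$53 + $13.25 = $66.25

$66.25


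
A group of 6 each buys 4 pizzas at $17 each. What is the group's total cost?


Cost per person:
4 x $17 = $68
Group total:
6 x $68 = $408

$408


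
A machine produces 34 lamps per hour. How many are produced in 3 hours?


Production rate: 34 lamps per hour
Time: 3 hours
Total: 34 x 3 = 102 lamps

102 lamps


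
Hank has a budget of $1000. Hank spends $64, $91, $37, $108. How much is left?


Add up expenses:
$64 + $91 + $37 + $108 = $300
Subtract from budget:
$1000 - $300 = $700

$700


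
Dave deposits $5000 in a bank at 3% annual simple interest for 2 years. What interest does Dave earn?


Use the formula I = P x R x T / 100
P x R x T = 5000 x 3 x 2 = 30000
I = 30000 / 100 = $300

$300


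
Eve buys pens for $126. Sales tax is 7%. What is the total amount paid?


Calculate the tax:
7% of $126 = $8.82
Add tax to price:
$126 + $8.82 = $134.82

$134.82


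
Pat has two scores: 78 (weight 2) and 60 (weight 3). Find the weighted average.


Weighted sum:
2 x 78 + 3 x 60 = 336
Total weight:
2 + 3 = 5
Weighted average:
336 / 5 = 67.2

67.2


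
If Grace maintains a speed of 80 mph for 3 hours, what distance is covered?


Use the formula: distance = speed x time
Speed = 80 mph, Time = 3 hours
80 x 3 = 240 miles

240 miles


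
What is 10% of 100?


Convert percentage to decimal:
10% = 0.1
Multiply:
100 x 0.1 = 10

10


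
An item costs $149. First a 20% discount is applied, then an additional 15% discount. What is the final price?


First discount:
20% of $149 = $29.80
Price after first discount:
$149 - $29.80 = $119.20
Second discount:
15% of $119.20 = $17.88
Final price:
$119.20 - $17.88 = $101.32

$101.32


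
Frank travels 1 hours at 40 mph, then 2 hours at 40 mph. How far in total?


Leg 1 distance:
40 x 1 = 40 miles
Leg 2 distance:
40 x 2 = 80 miles
Total distance:
40 + 80 = 120 miles

120 miles


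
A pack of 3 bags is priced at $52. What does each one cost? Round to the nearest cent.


Total cost: $52
Number of items: 3
Unit price: $52 / 3 = $17.3333... ≈ $17.33

$17.33


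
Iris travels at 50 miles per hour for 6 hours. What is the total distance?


Use the formula: distance = speed x time
Speed = 50 mph, Time = 6 hours
50 x 6 = 300 miles

300 miles


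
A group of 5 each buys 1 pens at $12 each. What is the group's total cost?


Cost per person:
1 x $12 = $12
Group total:
5 x $12 = $60

$60


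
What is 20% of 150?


Convert percentage to decimal:
20% = 0.2
Multiply:
150 x 0.2 = 30

30


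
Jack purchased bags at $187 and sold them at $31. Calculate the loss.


Selling price = $31
Cost price = $187
Loss = cost price - selling price:
Loss = $187 - $31 = $156

$156


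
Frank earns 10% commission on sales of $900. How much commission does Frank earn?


Convert rate to decimal:
10% = 0.1
Multiply by sales:
$900 x 0.1 = $90

$90


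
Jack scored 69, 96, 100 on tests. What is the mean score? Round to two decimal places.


Add the scores:
69 + 96 + 100 = 265
Divide by the number of tests:
265 / 3 = 88.3333... ≈ 88.33

88.33


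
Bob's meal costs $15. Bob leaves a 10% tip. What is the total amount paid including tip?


Calculate the tip:
10% of $15 = $1.50
Add tip to meal cost:
$15 + $1.50 = $16.50

$16.50


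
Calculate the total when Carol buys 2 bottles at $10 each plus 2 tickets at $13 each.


Cost of bottles:
2 x $10 = $20
Cost of tickets:
2 x $13 = $26
Add both:
$20 + $26 = $46

$46


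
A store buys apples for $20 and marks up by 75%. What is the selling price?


Calculate the markup amount:
75% of $20 = $15
Add to cost:
$20 + $15 = $35

$35


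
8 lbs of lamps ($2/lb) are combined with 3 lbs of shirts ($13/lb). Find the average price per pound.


Cost of lamps:
8 x $2 = $16
Cost of shirts:
3 x $13 = $39
Total cost: $16 + $39 = $55
Total weight: 11 lbs
Average: $55 / 11 = $5/lb

$5/lb


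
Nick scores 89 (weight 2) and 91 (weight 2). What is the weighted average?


Weighted sum:
2 x 89 + 2 x 91 = 360
Total weight:
2 + 2 = 4
Weighted average:
360 / 4 = 90

90


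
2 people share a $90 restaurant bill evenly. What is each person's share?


Total bill: $90
Number of people: 2
Each pays: $90 / 2 = $45

$45


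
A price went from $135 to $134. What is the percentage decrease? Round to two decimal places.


Find the absolute change:
|134 - 135| = 1
Divide by original and multiply by 100:
1 / 135 x 100 = 0.7407...% ≈ 0.74%

0.74%


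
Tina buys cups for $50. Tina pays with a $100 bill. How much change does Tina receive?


Start with the amount paid:
$100
Subtract the price:
$100 - $50 = $50

$50


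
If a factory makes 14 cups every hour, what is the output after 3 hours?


Production rate: 14 cups per hour
Time: 3 hours
Total: 14 x 3 = 42 cups

42 cups


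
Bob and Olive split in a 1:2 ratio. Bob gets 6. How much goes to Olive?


Find the multiplier:
6 / 1 = 6
Apply to Olive's share:
2 x 6 = 12

12


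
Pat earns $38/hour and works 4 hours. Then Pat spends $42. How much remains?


Calculate earnings:
4 x $38 = $152
Subtract spending:
$152 - $42 = $110

$110


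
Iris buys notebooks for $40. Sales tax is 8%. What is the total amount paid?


Calculate the tax:
8% of $40 = $3.20
Add tax to price:
$40 + $3.20 = $43.20

$43.20


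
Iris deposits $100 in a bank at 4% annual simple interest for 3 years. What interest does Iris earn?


Use the formula I = P x R x T / 100
P x R x T = 100 x 4 x 3 = 1200
I = 1200 / 100 = $12

$12


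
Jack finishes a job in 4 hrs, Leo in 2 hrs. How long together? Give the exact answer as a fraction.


Jack's rate: 1/4 of the job per hour
Leo's rate: 1/2 of the job per hour
Combined rate: 1/4 + 1/2 = 3/4 per hour
Time = 1 / (3/4) = 4/3 hours (≈ 1.33 hours)

4/3 hours


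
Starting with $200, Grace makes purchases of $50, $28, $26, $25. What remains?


Add up expenses:
$50 + $28 + $26 + $25 = $129
Subtract from budget:
$200 - $129 = $71

$71


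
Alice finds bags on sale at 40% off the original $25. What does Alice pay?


Calculate the discount amount:
40% of $25 = $10
Subtract from original:
$25 - $10 = $15

$15


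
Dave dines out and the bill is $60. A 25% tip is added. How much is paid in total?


Calculate the tip:
25% of $60 = $15
Add tip to meal cost:
$60 + $15 = $75

$75


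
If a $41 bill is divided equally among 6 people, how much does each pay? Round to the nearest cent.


Total bill: $41
Number of people: 6
Each pays: $41 / 6 = $6.8333... ≈ $6.83

$6.83


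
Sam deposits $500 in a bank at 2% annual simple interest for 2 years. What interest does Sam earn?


Use the formula I = P x R x T / 100
P x R x T = 500 x 2 x 2 = 2000
I = 2000 / 100 = $20

$20


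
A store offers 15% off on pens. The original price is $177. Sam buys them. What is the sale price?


Calculate the discount amount:
15% of $177 = $26.55
Subtract from original:
$177 - $26.55 = $150.45

$150.45


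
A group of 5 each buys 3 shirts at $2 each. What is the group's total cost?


Cost per person:
3 x $2 = $6
Group total:
5 x $6 = $30

$30


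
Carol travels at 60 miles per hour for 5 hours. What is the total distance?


Use the formula: distance = speed x time
Speed = 60 mph, Time = 5 hours
60 x 5 = 300 miles

300 miles


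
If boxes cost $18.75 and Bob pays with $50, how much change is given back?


Start with the amount paid:
$50
Subtract the price:
$50 - $18.75 = $31.25

$31.25


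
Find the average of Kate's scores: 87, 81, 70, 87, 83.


Add the scores:
87 + 81 + 70 + 87 + 83 = 408
Divide by the number of tests:
408 / 5 = 81.6

81.6


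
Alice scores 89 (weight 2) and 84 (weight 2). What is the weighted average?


Weighted sum:
2 x 89 + 2 x 84 = 346
Total weight:
2 + 2 = 4
Weighted average:
346 / 4 = 86.5

86.5


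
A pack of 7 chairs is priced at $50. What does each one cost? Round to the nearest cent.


Total cost: $50
Number of items: 7
Unit price: $50 / 7 = $7.1428... ≈ $7.14

$7.14


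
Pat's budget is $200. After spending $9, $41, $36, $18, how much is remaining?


Add up expenses:
$9 + $41 + $36 + $18 = $104
Subtract from budget:
$200 - $104 = $96

$96


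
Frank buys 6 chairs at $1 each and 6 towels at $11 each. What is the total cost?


Cost of chairs:
6 x $1 = $6
Cost of towels:
6 x $11 = $66
Add both:
$6 + $66 = $72

$72


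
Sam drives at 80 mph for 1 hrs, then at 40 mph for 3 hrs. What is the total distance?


Leg 1 distance:
80 x 1 = 80 miles
Leg 2 distance:
40 x 3 = 120 miles
Total distance:
80 + 120 = 200 miles

200 miles


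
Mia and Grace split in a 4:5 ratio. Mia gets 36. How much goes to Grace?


Find the multiplier:
36 / 4 = 9
Apply to Grace's share:
5 x 9 = 45

45


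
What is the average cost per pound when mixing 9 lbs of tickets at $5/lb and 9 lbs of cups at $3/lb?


Cost of tickets:
9 x $5 = $45
Cost of cups:
9 x $3 = $27
Total cost: $45 + $27 = $72
Total weight: 18 lbs
Average: $72 / 18 = $4/lb

$4/lb


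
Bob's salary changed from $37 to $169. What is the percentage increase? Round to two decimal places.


Find the absolute change:
|169 - 37| = 132
Divide by original and multiply by 100:
132 / 37 x 100 = 356.7567...% ≈ 356.76%

356.76%


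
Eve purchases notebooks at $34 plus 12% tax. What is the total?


Calculate the tax:
12% of $34 = $4.08
Add tax to price:
$34 + $4.08 = $38.08

$38.08


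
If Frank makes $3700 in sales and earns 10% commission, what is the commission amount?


Convert rate to decimal:
10% = 0.1
Multiply by sales:
$3700 x 0.1 = $370

$370


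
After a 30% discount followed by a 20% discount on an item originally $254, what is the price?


First discount:
30% of $254 = $76.20
Price after first discount:
$254 - $76.20 = $177.80
Second discount:
20% of $177.80 = $35.56
Final price:
$177.80 - $35.56 = $142.24

$142.24


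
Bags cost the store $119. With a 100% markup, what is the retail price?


Calculate the markup amount:
100% of $119 = $119
Add to cost:
$119 + $119 = $238

$238


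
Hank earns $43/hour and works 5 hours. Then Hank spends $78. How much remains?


Calculate earnings:
5 x $43 = $215
Subtract spending:
$215 - $78 = $137

$137


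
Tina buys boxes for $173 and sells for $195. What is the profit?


Selling price = $195
Cost price = $173
Profit = selling price - cost price:
Profit = $195 - $173 = $22

$22


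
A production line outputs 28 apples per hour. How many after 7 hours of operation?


Production rate: 28 apples per hour
Time: 7 hours
Total: 28 x 7 = 196 apples

196 apples


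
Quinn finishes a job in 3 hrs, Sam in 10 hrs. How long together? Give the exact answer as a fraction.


Quinn's rate: 1/3 of the job per hour
Sam's rate: 1/10 of the job per hour
Combined rate: 1/3 + 1/10 = 13/30 per hour
Time = 1 / (13/30) = 30/13 hours (≈ 2.31 hours)

30/13 hours


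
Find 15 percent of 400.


Convert percentage to decimal:
15% = 0.15
Multiply:
400 x 0.15 = 60

60


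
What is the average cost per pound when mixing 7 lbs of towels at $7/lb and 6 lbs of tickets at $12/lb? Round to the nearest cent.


Cost of towels:
7 x $7 = $49
Cost of tickets:
6 x $12 = $72
Total cost: $49 + $72 = $121
Total weight: 13 lbs
Average: $121 / 13 = $9.3076... ≈ $9.31/lb

$9.31/lb


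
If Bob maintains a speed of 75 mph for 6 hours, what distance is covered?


Use the formula: distance = speed x time
Speed = 75 mph, Time = 6 hours
75 x 6 = 450 miles

450 miles


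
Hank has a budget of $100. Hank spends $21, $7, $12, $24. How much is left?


Add up expenses:
$21 + $7 + $12 + $24 = $64
Subtract from budget:
$100 - $64 = $36

$36


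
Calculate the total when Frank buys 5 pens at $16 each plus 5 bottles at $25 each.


Cost of pens:
5 x $16 = $80
Cost of bottles:
5 x $25 = $125
Add both:
$80 + $125 = $205

$205


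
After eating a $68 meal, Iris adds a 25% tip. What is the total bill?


Calculate the tip:
25% of $68 = $17
Add tip to meal cost:
$68 + $17 = $85

$85


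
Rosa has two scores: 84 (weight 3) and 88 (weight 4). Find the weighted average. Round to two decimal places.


Weighted sum:
3 x 84 + 4 x 88 = 604
Total weight:
3 + 4 = 7
Weighted average:
604 / 7 = 86.2857... ≈ 86.29

86.29


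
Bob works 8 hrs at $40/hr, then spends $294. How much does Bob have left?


Calculate earnings:
8 x $40 = $320
Subtract spending:
$320 - $294 = $26

$26


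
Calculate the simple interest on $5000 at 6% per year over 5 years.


Use the formula I = P x R x T / 100
P x R x T = 5000 x 6 x 5 = 150000
I = 150000 / 100 = $1500

$1500


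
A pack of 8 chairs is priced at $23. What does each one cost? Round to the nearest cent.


Total cost: $23
Number of items: 8
Unit price: $23 / 8 = $2.875 ≈ $2.88

$2.88


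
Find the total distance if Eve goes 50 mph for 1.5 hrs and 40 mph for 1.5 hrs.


Leg 1 distance:
50 x 1.5 = 75 miles
Leg 2 distance:
40 x 1.5 = 60 miles
Total distance:
75 + 60 = 135 miles

135 miles


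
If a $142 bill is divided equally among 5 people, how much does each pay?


Total bill: $142
Number of people: 5
Each pays: $142 / 5 = $28.40

$28.40


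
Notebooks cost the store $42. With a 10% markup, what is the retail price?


Calculate the markup amount:
10% of $42 = $4.20
Add to cost:
$42 + $4.20 = $46.20

$46.20


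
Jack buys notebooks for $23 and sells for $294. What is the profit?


Selling price = $294
Cost price = $23
Profit = selling price - cost price:
Profit = $294 - $23 = $271

$271


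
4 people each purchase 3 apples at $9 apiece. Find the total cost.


Cost per person:
3 x $9 = $27
Group total:
4 x $27 = $108

$108


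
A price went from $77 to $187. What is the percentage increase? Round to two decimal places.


Find the absolute change:
|187 - 77| = 110
Divide by original and multiply by 100:
110 / 77 x 100 = 142.8571...% ≈ 142.86%

142.86%


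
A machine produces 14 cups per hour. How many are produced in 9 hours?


Production rate: 14 cups per hour
Time: 9 hours
Total: 14 x 9 = 126 cups

126 cups


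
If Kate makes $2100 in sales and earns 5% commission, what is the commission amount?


Convert rate to decimal:
5% = 0.05
Multiply by sales:
$2100 x 0.05 = $105

$105


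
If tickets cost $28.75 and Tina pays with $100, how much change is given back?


Start with the amount paid:
$100
Subtract the price:
$100 - $28.75 = $71.25

$71.25


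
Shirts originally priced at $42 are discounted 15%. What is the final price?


Calculate the discount amount:
15% of $42 = $6.30
Subtract from original:
$42 - $6.30 = $35.70

$35.70


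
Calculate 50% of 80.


Convert percentage to decimal:
50% = 0.5
Multiply:
80 x 0.5 = 40

40


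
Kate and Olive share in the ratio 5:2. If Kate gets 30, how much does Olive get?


Find the multiplier:
30 / 5 = 6
Apply to Olive's share:
2 x 6 = 12

12


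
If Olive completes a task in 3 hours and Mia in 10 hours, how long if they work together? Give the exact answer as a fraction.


Olive's rate: 1/3 of the job per hour
Mia's rate: 1/10 of the job per hour
Combined rate: 1/3 + 1/10 = 13/30 per hour
Time = 1 / (13/30) = 30/13 hours (≈ 2.31 hours)

30/13 hours


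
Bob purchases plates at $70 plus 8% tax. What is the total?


Calculate the tax:
8% of $70 = $5.60
Add tax to price:
$70 + $5.60 = $75.60

$75.60


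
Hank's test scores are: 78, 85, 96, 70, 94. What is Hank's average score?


Add the scores:
78 + 85 + 96 + 70 + 94 = 423
Divide by the number of tests:
423 / 5 = 84.6

84.6


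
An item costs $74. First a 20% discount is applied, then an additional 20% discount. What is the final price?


First discount:
20% of $74 = $14.80
Price after first discount:
$74 - $14.80 = $59.20
Second discount:
20% of $59.20 = $11.84
Final price:
$59.20 - $11.84 = $47.36

$47.36


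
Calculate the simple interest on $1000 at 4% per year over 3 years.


Use the formula I = P x R x T / 100
P x R x T = 1000 x 4 x 3 = 12000
I = 12000 / 100 = $120

$120


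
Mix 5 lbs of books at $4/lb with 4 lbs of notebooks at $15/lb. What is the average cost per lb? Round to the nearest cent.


Cost of books:
5 x $4 = $20
Cost of notebooks:
4 x $15 = $60
Total cost: $20 + $60 = $80
Total weight: 9 lbs
Average: $80 / 9 = $8.8888... ≈ $8.89/lb

$8.89/lb


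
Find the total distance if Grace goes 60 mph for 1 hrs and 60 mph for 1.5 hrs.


Leg 1 distance:
60 x 1 = 60 miles
Leg 2 distance:
60 x 1.5 = 90 miles
Total distance:
60 + 90 = 150 miles

150 miles


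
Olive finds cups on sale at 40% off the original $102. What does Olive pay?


Calculate the discount amount:
40% of $102 = $40.80
Subtract from original:
$102 - $40.80 = $61.20

$61.20


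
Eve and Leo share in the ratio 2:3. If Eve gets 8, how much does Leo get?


Find the multiplier:
8 / 2 = 4
Apply to Leo's share:
3 x 4 = 12

12


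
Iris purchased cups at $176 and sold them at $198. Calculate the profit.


Selling price = $198
Cost price = $176
Profit = selling price - cost price:
Profit = $198 - $176 = $22

$22


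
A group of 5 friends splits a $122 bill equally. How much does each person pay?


Total bill: $122
Number of people: 5
Each pays: $122 / 5 = $24.40

$24.40


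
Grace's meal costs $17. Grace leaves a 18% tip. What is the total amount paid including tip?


Calculate the tip:
18% of $17 = $3.06
Add tip to meal cost:
$17 + $3.06 = $20.06

$20.06


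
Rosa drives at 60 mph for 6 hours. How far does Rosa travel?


Use the formula: distance = speed x time
Speed = 60 mph, Time = 6 hours
60 x 6 = 360 miles

360 miles


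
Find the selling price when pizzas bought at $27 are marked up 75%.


Calculate the markup amount:
75% of $27 = $20.25
Add to cost:
$27 + $20.25 = $47.25

$47.25


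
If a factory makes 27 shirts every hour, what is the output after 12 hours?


Production rate: 27 shirts per hour
Time: 12 hours
Total: 27 x 12 = 324 shirts

324 shirts


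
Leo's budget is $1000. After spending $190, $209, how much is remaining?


Add up expenses:
$190 + $209 = $399
Subtract from budget:
$1000 - $399 = $601

$601


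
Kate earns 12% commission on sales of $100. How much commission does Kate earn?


Convert rate to decimal:
12% = 0.12
Multiply by sales:
$100 x 0.12 = $12

$12


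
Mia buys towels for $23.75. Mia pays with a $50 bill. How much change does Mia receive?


Start with the amount paid:
$50
Subtract the price:
$50 - $23.75 = $26.25

$26.25


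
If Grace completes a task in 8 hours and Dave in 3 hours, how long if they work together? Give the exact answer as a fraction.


Grace's rate: 1/8 of the job per hour
Dave's rate: 1/3 of the job per hour
Combined rate: 1/8 + 1/3 = 11/24 per hour
Time = 1 / (11/24) = 24/11 hours (≈ 2.18 hours)

24/11 hours


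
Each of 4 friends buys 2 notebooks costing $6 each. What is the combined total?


Cost per person:
2 x $6 = $12
Group total:
4 x $12 = $48

$48


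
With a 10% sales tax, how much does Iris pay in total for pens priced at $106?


Calculate the tax:
10% of $106 = $10.60
Add tax to price:
$106 + $10.60 = $116.60

$116.60


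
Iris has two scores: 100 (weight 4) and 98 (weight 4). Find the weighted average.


Weighted sum:
4 x 100 + 4 x 98 = 792
Total weight:
4 + 4 = 8
Weighted average:
792 / 8 = 99

99


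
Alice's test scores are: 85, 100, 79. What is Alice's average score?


Add the scores:
85 + 100 + 79 = 264
Divide by the number of tests:
264 / 3 = 88

88


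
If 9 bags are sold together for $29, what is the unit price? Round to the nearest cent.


Total cost: $29
Number of items: 9
Unit price: $29 / 9 = $3.2222... ≈ $3.22

$3.22


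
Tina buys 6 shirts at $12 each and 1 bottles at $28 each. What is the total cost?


Cost of shirts:
6 x $12 = $72
Cost of bottles:
1 x $28 = $28
Add both:
$72 + $28 = $100

$100


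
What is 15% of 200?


Convert percentage to decimal:
15% = 0.15
Multiply:
200 x 0.15 = 30

30


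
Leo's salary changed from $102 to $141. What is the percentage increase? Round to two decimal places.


Find the absolute change:
|141 - 102| = 39
Divide by original and multiply by 100:
39 / 102 x 100 = 38.2352...% ≈ 38.24%

38.24%


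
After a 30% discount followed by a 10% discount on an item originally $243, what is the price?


First discount:
30% of $243 = $72.90
Price after first discount:
$243 - $72.90 = $170.10
Second discount:
10% of $170.10 = $17.01
Final price:
$170.10 - $17.01 = $153.09

$153.09


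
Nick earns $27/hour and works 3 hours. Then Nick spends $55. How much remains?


Calculate earnings:
3 x $27 = $81
Subtract spending:
$81 - $55 = $26

$26


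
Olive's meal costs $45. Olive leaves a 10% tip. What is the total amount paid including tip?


Calculate the tip:
10% of $45 = $4.50
Add tip to meal cost:
$45 + $4.50 = $49.50

$49.50


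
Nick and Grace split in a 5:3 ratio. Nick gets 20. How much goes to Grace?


Find the multiplier:
20 / 5 = 4
Apply to Grace's share:
3 x 4 = 12

12


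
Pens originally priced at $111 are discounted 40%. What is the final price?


Calculate the discount amount:
40% of $111 = $44.40
Subtract from original:
$111 - $44.40 = $66.60

$66.60


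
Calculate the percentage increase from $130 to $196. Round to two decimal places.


Find the absolute change:
|196 - 130| = 66
Divide by original and multiply by 100:
66 / 130 x 100 = 50.7692...% ≈ 50.77%

50.77%


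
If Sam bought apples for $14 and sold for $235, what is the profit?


Selling price = $235
Cost price = $14
Profit = selling price - cost price:
Profit = $235 - $14 = $221

$221
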